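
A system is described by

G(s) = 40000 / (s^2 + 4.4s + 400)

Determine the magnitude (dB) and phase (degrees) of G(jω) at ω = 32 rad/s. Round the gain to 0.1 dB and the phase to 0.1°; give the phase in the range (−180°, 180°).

At s = jω = j32:
quadratic: (j32)² + 4.4·j32 + 400 = -624 + j140.8 → |·| ≈ 639.69, ∠ ≈ 167.28°
|G| = 40000 / 639.69 ≈ 62.53
Gain = 20 log₁₀(62.53) ≈ 35.92 dB
∠G = 0.00° − 167.28° = -167.28°

35.9 dB, -167.3°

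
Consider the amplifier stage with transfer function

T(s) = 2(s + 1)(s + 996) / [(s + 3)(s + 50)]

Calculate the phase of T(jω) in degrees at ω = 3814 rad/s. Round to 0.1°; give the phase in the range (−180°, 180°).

At s = jω = j3814:
zero (s+1): 1 + j3814 → |·| = √(1²+3814²) = √14546597 ≈ 3814, ∠ = arctan(3814/1) ≈ 89.98°
zero (s+996): 996 + j3814 → |·| = √(996²+3814²) = √15538612 ≈ 3941.9, ∠ = arctan(3814/996) ≈ 75.36°
pole (s+3): 3 + j3814 → |·| = √(3²+3814²) = √14546605 ≈ 3814, ∠ = arctan(3814/3) ≈ 89.95°
pole (s+50): 50 + j3814 → |·| = √(50²+3814²) = √14549096 ≈ 3814.3, ∠ = arctan(3814/50) ≈ 89.25°
∠T = 165.34° − 179.20° = -13.86°

-13.9°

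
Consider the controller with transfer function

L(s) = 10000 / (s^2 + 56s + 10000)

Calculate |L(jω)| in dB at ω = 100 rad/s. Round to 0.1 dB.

At s = jω = j100:
quadratic: (j100)² + 56·j100 + 10000 = 0 + j5600 → |·| ≈ 5600, ∠ ≈ 90.00°
|L| = 10000 / 5600 ≈ 1.7857
Gain = 20 log₁₀(1.7857) ≈ 5.04 dB

5.0 dB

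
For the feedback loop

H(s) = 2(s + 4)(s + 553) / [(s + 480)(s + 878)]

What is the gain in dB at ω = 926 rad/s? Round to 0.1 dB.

At s = jω = j926:
zero (s+4): 4 + j926 → |·| = √(4²+926²) = √857492 ≈ 926.01, ∠ = arctan(926/4) ≈ 89.75°
zero (s+553): 553 + j926 → |·| = √(553²+926²) = √1163285 ≈ 1078.6, ∠ = arctan(926/553) ≈ 59.15°
pole (s+480): 480 + j926 → |·| = √(480²+926²) = √1087876 ≈ 1043, ∠ = arctan(926/480) ≈ 62.60°
pole (s+878): 878 + j926 → |·| = √(878²+926²) = √1628360 ≈ 1276.1, ∠ = arctan(926/878) ≈ 46.52°
|H| = 2 · 9.9879e+05 / 1.331e+06 ≈ 1.5008
Gain = 20 log₁₀(1.5008) ≈ 3.53 dB

3.5 dB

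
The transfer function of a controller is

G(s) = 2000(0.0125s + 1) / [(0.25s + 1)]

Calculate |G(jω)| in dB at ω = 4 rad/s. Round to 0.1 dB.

63.0 dB

At ω = 4 rad/s:
zero (1 + j4·0.0125) = 1 + j0.05 → |·| ≈ 1.0012, ∠ ≈ 2.86°
pole (1 + j4·0.25) = 1 + j1 → |·| ≈ 1.4142, ∠ ≈ 45.00°
|G| = 2000 · 1.0012 / (1.4142) ≈ 1415.9
Gain = 20 log₁₀(1415.9) ≈ 63.02 dB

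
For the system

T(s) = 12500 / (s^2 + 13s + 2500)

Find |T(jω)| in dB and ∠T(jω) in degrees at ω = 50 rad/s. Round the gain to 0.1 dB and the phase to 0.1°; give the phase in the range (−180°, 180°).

25.7 dB, -90.0°

At s = jω = j50:
quadratic: (j50)² + 13·j50 + 2500 = 0 + j650 → |·| ≈ 650, ∠ ≈ 90.00°
|T| = 12500 / 650 ≈ 19.231
Gain = 20 log₁₀(19.231) ≈ 25.68 dB
∠T = 0.00° − 90.00° = -90.00°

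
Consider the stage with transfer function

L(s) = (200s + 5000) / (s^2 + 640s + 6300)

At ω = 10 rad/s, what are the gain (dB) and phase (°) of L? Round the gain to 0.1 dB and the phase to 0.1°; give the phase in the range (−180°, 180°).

-4.4 dB, -24.1°

Substitute s = j10:
Numerator: 200(j10) + 5000 = 5000 + j2000
Denominator: (j10)^2 + 640(j10) + 6300 = 6200 + j6400
|N| = √(5000² + 2000²) ≈ 5385.2, ∠N ≈ 21.80°
|D| = √(6200² + 6400²) ≈ 8910.7, ∠D ≈ 45.91°
|L| = 5385.2 / 8910.7 ≈ 0.60435
Gain = 20 log₁₀(0.60435) ≈ -4.37 dB
∠L = 21.80° − 45.91° = -24.11°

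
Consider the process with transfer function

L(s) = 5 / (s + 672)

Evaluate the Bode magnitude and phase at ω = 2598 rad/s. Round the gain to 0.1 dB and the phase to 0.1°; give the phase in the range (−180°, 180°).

-54.6 dB, -75.5°

Substitute s = j2598:
Numerator: 5 = 5 + j0
Denominator: (j2598) + 672 = 672 + j2598
|N| = √(5² + 0²) ≈ 5, ∠N ≈ 0.00°
|D| = √(672² + 2598²) ≈ 2683.5, ∠D ≈ 75.50°
|L| = 5 / 2683.5 ≈ 0.0018632
Gain = 20 log₁₀(0.0018632) ≈ -54.59 dB
∠L = 0.00° − 75.50° = -75.50°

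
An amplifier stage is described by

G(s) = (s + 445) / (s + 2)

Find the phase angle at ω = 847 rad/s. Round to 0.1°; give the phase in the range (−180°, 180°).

-27.6°

At s = jω = j847:
zero (s+445): 445 + j847 → |·| = √(445²+847²) = √915434 ≈ 956.78, ∠ = arctan(847/445) ≈ 62.28°
pole (s+2): 2 + j847 → |·| = √(2²+847²) = √717413 ≈ 847, ∠ = arctan(847/2) ≈ 89.86°
∠G = 62.28° − 89.86° = -27.58°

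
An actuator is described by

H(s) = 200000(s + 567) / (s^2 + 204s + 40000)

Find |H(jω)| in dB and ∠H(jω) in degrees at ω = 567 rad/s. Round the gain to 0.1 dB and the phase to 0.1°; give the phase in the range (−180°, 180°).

At s = jω = j567:
zero (s+567): 567 + j567 → |·| = √(567²+567²) = √642978 ≈ 801.86, ∠ = arctan(567/567) ≈ 45.00°
quadratic: (j567)² + 204·j567 + 40000 = -281489 + j115668 → |·| ≈ 3.0433e+05, ∠ ≈ 157.66°
|H| = 200000 · 801.86 / 3.0433e+05 ≈ 526.97
Gain = 20 log₁₀(526.97) ≈ 54.44 dB
∠H = 45.00° − 157.66° = -112.66°

54.4 dB, -112.7°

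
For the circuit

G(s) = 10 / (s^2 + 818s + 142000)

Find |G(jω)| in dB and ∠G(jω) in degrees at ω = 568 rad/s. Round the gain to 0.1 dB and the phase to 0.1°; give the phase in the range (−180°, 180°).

-94.0 dB, -111.2°

Substitute s = j568:
Numerator: 10 = 10 + j0
Denominator: (j568)^2 + 818(j568) + 142000 = -180624 + j464624
|N| = √(10² + 0²) ≈ 10, ∠N ≈ 0.00°
|D| = √(180624² + 464624²) ≈ 4.985e+05, ∠D ≈ 111.24°
|G| = 10 / 4.985e+05 ≈ 2.006e-05
Gain = 20 log₁₀(2.006e-05) ≈ -93.95 dB
∠G = 0.00° − 111.24° = -111.24°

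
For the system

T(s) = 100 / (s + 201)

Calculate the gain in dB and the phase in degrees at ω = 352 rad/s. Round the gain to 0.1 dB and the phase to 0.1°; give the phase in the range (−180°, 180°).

-12.2 dB, -60.3°

Substitute s = j352:
Numerator: 100 = 100 + j0
Denominator: (j352) + 201 = 201 + j352
|N| = √(100² + 0²) ≈ 100, ∠N ≈ 0.00°
|D| = √(201² + 352²) ≈ 405.35, ∠D ≈ 60.27°
|T| = 100 / 405.35 ≈ 0.2467
Gain = 20 log₁₀(0.2467) ≈ -12.16 dB
∠T = 0.00° − 60.27° = -60.27°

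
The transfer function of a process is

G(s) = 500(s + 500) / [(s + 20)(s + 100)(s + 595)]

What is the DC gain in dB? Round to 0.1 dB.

-13.6 dB

G(0) = 500·500 / (20·100·595) ≈ 0.21008
20 log₁₀(0.21008) ≈ -13.55 dB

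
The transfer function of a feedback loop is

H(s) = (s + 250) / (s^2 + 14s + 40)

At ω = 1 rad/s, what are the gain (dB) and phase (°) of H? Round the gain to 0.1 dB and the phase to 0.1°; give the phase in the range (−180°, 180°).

15.6 dB, -19.5°

Substitute s = j1:
Numerator: (j1) + 250 = 250 + j1
Denominator: (j1)^2 + 14(j1) + 40 = 39 + j14
|N| = √(250² + 1²) ≈ 250, ∠N ≈ 0.23°
|D| = √(39² + 14²) ≈ 41.437, ∠D ≈ 19.75°
|H| = 250 / 41.437 ≈ 6.0333
Gain = 20 log₁₀(6.0333) ≈ 15.61 dB
∠H = 0.23° − 19.75° = -19.52°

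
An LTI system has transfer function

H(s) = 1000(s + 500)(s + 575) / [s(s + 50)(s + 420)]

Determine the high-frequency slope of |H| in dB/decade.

-20 dB/decade

Each pole contributes −20 dB/decade at high frequency; each zero contributes +20 dB/decade.
Net: 2 zero(s) − 3 pole(s) → -20 dB/decade.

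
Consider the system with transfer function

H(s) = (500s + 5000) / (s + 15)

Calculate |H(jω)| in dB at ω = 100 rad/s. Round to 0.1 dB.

Substitute s = j100:
Numerator: 500(j100) + 5000 = 5000 + j50000
Denominator: (j100) + 15 = 15 + j100
|N| = √(5000² + 50000²) ≈ 50249, ∠N ≈ 84.29°
|D| = √(15² + 100²) ≈ 101.12, ∠D ≈ 81.47°
|H| = 50249 / 101.12 ≈ 496.92
Gain = 20 log₁₀(496.92) ≈ 53.93 dB

53.9 dB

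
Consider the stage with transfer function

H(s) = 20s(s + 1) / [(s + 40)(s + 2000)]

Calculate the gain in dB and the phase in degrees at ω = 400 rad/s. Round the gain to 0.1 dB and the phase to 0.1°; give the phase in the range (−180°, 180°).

At s = jω = j400:
zero (s+1): 1 + j400 → |·| = √(1²+400²) = √160001 ≈ 400, ∠ = arctan(400/1) ≈ 89.86°
zero at origin: s = j400 → |·| = 400, ∠ = 90.00°
pole (s+40): 40 + j400 → |·| = √(40²+400²) = √161600 ≈ 402, ∠ = arctan(400/40) ≈ 84.29°
pole (s+2000): 2000 + j400 → |·| = √(2000²+400²) = √4160000 ≈ 2039.6, ∠ = arctan(400/2000) ≈ 11.31°
|H| = 20 · 1.6e+05 / 8.1992e+05 ≈ 3.9028
Gain = 20 log₁₀(3.9028) ≈ 11.83 dB
∠H = 179.86° − 95.60° = 84.26°

11.8 dB, 84.3°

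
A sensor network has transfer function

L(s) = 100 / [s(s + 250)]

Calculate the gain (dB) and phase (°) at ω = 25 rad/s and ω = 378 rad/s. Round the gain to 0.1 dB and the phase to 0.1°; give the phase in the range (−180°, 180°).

ω = 25: -36.0 dB, -95.7°; ω = 378: -64.7 dB, -146.5°

At s = jω = j25:
pole (s+250): 250 + j25 → |·| = √(250²+25²) = √63125 ≈ 251.25, ∠ = arctan(25/250) ≈ 5.71°
pole at origin: |s| = 25, ∠ = 90.00° (in denominator)
|L| = 100 / 6281.2 ≈ 0.015921
Gain = 20 log₁₀(0.015921) ≈ -35.96 dB
∠L = 0.00° − 95.71° = -95.71°

At s = jω = j378:
pole (s+250): 250 + j378 → |·| = √(250²+378²) = √205384 ≈ 453.19, ∠ = arctan(378/250) ≈ 56.52°
pole at origin: |s| = 378, ∠ = 90.00° (in denominator)
|L| = 100 / 1.7131e+05 ≈ 0.00058374
Gain = 20 log₁₀(0.00058374) ≈ -64.68 dB
∠L = 0.00° − 146.52° = -146.52°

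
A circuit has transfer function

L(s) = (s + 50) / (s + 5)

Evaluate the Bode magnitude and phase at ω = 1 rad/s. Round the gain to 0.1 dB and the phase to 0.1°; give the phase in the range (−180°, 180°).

19.8 dB, -10.2°

At s = jω = j1:
zero (s+50): 50 + j1 → |·| = √(50²+1²) = √2501 ≈ 50.01, ∠ = arctan(1/50) ≈ 1.15°
pole (s+5): 5 + j1 → |·| = √(5²+1²) = √26 ≈ 5.099, ∠ = arctan(1/5) ≈ 11.31°
|L| = 1 · 50.01 / 5.099 ≈ 9.8078
Gain = 20 log₁₀(9.8078) ≈ 19.83 dB
∠L = 1.15° − 11.31° = -10.16°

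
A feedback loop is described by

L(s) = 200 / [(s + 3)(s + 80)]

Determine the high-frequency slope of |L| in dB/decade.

-40 dB/decade

Each pole contributes −20 dB/decade at high frequency; each zero contributes +20 dB/decade.
Net: 0 zero(s) − 2 pole(s) → -40 dB/decade.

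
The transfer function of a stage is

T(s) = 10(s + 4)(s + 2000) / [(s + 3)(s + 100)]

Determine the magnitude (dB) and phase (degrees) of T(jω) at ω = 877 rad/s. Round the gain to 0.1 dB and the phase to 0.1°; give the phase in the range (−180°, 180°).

At s = jω = j877:
zero (s+4): 4 + j877 → |·| = √(4²+877²) = √769145 ≈ 877.01, ∠ = arctan(877/4) ≈ 89.74°
zero (s+2000): 2000 + j877 → |·| = √(2000²+877²) = √4769129 ≈ 2183.8, ∠ = arctan(877/2000) ≈ 23.68°
pole (s+3): 3 + j877 → |·| = √(3²+877²) = √769138 ≈ 877.01, ∠ = arctan(877/3) ≈ 89.80°
pole (s+100): 100 + j877 → |·| = √(100²+877²) = √779129 ≈ 882.68, ∠ = arctan(877/100) ≈ 83.49°
|T| = 10 · 1.9152e+06 / 7.7412e+05 ≈ 24.74
Gain = 20 log₁₀(24.74) ≈ 27.87 dB
∠T = 113.42° − 173.29° = -59.87°

27.9 dB, -59.9°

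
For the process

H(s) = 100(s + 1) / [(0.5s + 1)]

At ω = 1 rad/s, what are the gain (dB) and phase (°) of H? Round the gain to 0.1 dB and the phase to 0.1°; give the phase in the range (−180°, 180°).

At ω = 1 rad/s:
zero (1 + j1·1) = 1 + j1 → |·| ≈ 1.4142, ∠ ≈ 45.00°
pole (1 + j1·0.5) = 1 + j0.5 → |·| ≈ 1.118, ∠ ≈ 26.57°
|H| = 100 · 1.4142 / (1.118) ≈ 126.49
Gain = 20 log₁₀(126.49) ≈ 42.04 dB
∠H = (45.00°) − (26.57°) = 18.43°

42.0 dB, 18.4°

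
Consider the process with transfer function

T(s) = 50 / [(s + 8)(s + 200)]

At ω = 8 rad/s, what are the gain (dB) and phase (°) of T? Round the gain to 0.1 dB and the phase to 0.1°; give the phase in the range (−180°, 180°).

-33.1 dB, -47.3°

At s = jω = j8:
pole (s+8): 8 + j8 → |·| = √(8²+8²) = √128 ≈ 11.314, ∠ = arctan(8/8) ≈ 45.00°
pole (s+200): 200 + j8 → |·| = √(200²+8²) = √40064 ≈ 200.16, ∠ = arctan(8/200) ≈ 2.29°
|T| = 50 / 2264.6 ≈ 0.022079
Gain = 20 log₁₀(0.022079) ≈ -33.12 dB
∠T = 0.00° − 47.29° = -47.29°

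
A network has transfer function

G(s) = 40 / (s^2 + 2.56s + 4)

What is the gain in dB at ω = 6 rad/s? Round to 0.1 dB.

1.0 dB

At s = jω = j6:
quadratic: (j6)² + 2.56·j6 + 4 = -32 + j15.36 → |·| ≈ 35.495, ∠ ≈ 154.36°
|G| = 40 / 35.495 ≈ 1.1269
Gain = 20 log₁₀(1.1269) ≈ 1.04 dB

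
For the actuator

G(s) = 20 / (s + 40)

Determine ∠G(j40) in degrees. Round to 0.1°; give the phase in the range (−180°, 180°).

Substitute s = j40:
Numerator: 20 = 20 + j0
Denominator: (j40) + 40 = 40 + j40
|N| = √(20² + 0²) ≈ 20, ∠N ≈ 0.00°
|D| = √(40² + 40²) ≈ 56.569, ∠D ≈ 45.00°
∠G = 0.00° − 45.00° = -45.00°

-45.0°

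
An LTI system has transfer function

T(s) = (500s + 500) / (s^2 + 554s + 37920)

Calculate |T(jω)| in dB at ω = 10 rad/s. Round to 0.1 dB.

-17.6 dB

Substitute s = j10:
Numerator: 500(j10) + 500 = 500 + j5000
Denominator: (j10)^2 + 554(j10) + 37920 = 37820 + j5540
|N| = √(500² + 5000²) ≈ 5024.9, ∠N ≈ 84.29°
|D| = √(37820² + 5540²) ≈ 38224, ∠D ≈ 8.33°
|T| = 5024.9 / 38224 ≈ 0.13146
Gain = 20 log₁₀(0.13146) ≈ -17.62 dB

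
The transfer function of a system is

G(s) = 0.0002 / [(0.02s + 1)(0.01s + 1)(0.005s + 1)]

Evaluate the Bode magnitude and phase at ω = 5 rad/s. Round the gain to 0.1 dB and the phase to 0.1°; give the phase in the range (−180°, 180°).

-74.0 dB, -10.0°

At ω = 5 rad/s:
pole (1 + j5·0.02) = 1 + j0.1 → |·| ≈ 1.005, ∠ ≈ 5.71°
pole (1 + j5·0.01) = 1 + j0.05 → |·| ≈ 1.0012, ∠ ≈ 2.86°
pole (1 + j5·0.005) = 1 + j0.025 → |·| ≈ 1.0003, ∠ ≈ 1.43°
|G| = 0.0002 · 1 / (1.005 · 1.0012 · 1.0003) ≈ 0.00019871
Gain = 20 log₁₀(0.00019871) ≈ -74.04 dB
∠G = (0°) − (5.71° + 2.86° + 1.43°) = -10.00°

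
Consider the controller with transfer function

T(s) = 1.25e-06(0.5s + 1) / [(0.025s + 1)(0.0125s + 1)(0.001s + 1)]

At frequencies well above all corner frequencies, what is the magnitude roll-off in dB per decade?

Each pole contributes −20 dB/decade at high frequency; each zero contributes +20 dB/decade.
Net: 1 zero(s) − 3 pole(s) → -40 dB/decade.

-40 dB/decade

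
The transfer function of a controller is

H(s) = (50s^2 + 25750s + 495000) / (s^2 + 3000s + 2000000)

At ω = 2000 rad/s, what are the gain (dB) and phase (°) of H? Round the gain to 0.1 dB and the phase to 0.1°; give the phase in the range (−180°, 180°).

30.3 dB, 57.1°

Substitute s = j2000:
Numerator: 50(j2000)^2 + 25750(j2000) + 495000 = -199505000 + j51500000
Denominator: (j2000)^2 + 3000(j2000) + 2000000 = -2000000 + j6000000
|N| = √(199505000² + 51500000²) ≈ 2.0604e+08, ∠N ≈ 165.53°
|D| = √(2000000² + 6000000²) ≈ 6.3246e+06, ∠D ≈ 108.43°
|H| = 2.0604e+08 / 6.3246e+06 ≈ 32.578
Gain = 20 log₁₀(32.578) ≈ 30.26 dB
∠H = 165.53° − 108.43° = 57.10°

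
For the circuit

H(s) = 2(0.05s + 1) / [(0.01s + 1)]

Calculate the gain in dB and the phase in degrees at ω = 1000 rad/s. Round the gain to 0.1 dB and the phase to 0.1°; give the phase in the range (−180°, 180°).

At ω = 1000 rad/s:
zero (1 + j1000·0.05) = 1 + j50 → |·| ≈ 50.01, ∠ ≈ 88.85°
pole (1 + j1000·0.01) = 1 + j10 → |·| ≈ 10.05, ∠ ≈ 84.29°
|H| = 2 · 50.01 / (10.05) ≈ 9.9522
Gain = 20 log₁₀(9.9522) ≈ 19.96 dB
∠H = (88.85°) − (84.29°) = 4.56°

20.0 dB, 4.6°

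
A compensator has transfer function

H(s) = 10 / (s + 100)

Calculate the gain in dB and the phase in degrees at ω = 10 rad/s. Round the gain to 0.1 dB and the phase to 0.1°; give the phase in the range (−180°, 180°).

At s = jω = j10:
pole (s+100): 100 + j10 → |·| = √(100²+10²) = √10100 ≈ 100.5, ∠ = arctan(10/100) ≈ 5.71°
|H| = 10 / 100.5 ≈ 0.099502
Gain = 20 log₁₀(0.099502) ≈ -20.04 dB
∠H = 0.00° − 5.71° = -5.71°

-20.0 dB, -5.7°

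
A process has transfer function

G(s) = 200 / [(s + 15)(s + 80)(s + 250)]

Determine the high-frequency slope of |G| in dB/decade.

-60 dB/decade

Each pole contributes −20 dB/decade at high frequency; each zero contributes +20 dB/decade.
Net: 0 zero(s) − 3 pole(s) → -60 dB/decade.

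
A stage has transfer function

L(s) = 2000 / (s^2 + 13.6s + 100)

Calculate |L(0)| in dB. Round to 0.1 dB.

L(0) = 2000 / 100 = 20
20 log₁₀(20) ≈ 26.02 dB

26.0 dB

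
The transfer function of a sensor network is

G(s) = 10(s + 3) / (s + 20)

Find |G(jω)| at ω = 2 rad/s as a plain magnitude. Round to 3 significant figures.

1.79

At s = jω = j2:
zero (s+3): 3 + j2 → |·| = √(3²+2²) = √13 ≈ 3.6056, ∠ = arctan(2/3) ≈ 33.69°
pole (s+20): 20 + j2 → |·| = √(20²+2²) = √404 ≈ 20.1, ∠ = arctan(2/20) ≈ 5.71°
|G| = 10 · 3.6056 / 20.1 ≈ 1.7938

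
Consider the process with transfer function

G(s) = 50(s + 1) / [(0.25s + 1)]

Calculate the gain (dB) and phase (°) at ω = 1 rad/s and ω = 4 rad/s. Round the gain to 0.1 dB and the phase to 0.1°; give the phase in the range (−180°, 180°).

ω = 1: 36.7 dB, 31.0°; ω = 4: 43.3 dB, 31.0°

At ω = 1 rad/s:
zero (1 + j1·1) = 1 + j1 → |·| ≈ 1.4142, ∠ ≈ 45.00°
pole (1 + j1·0.25) = 1 + j0.25 → |·| ≈ 1.0308, ∠ ≈ 14.04°
|G| = 50 · 1.4142 / (1.0308) ≈ 68.597
Gain = 20 log₁₀(68.597) ≈ 36.73 dB
∠G = (45.00°) − (14.04°) = 30.96°

At ω = 4 rad/s:
zero (1 + j4·1) = 1 + j4 → |·| ≈ 4.1231, ∠ ≈ 75.96°
pole (1 + j4·0.25) = 1 + j1 → |·| ≈ 1.4142, ∠ ≈ 45.00°
|G| = 50 · 4.1231 / (1.4142) ≈ 145.77
Gain = 20 log₁₀(145.77) ≈ 43.27 dB
∠G = (75.96°) − (45.00°) = 30.96°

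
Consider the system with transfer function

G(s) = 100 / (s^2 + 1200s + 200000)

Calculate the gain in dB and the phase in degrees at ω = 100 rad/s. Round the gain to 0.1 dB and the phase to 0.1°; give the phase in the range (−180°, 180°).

Substitute s = j100:
Numerator: 100 = 100 + j0
Denominator: (j100)^2 + 1200(j100) + 200000 = 190000 + j120000
|N| = √(100² + 0²) ≈ 100, ∠N ≈ 0.00°
|D| = √(190000² + 120000²) ≈ 2.2472e+05, ∠D ≈ 32.28°
|G| = 100 / 2.2472e+05 ≈ 0.000445
Gain = 20 log₁₀(0.000445) ≈ -67.03 dB
∠G = 0.00° − 32.28° = -32.28°

-67.0 dB, -32.3°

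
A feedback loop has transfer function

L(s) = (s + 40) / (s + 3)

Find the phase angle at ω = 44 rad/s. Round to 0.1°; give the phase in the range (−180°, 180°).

-38.4°

Substitute s = j44:
Numerator: (j44) + 40 = 40 + j44
Denominator: (j44) + 3 = 3 + j44
|N| = √(40² + 44²) ≈ 59.464, ∠N ≈ 47.73°
|D| = √(3² + 44²) ≈ 44.102, ∠D ≈ 86.10°
∠L = 47.73° − 86.10° = -38.37°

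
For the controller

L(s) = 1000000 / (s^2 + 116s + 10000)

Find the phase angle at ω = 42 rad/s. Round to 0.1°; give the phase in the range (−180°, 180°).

-30.6°

At s = jω = j42:
quadratic: (j42)² + 116·j42 + 10000 = 8236 + j4872 → |·| ≈ 9569.1, ∠ ≈ 30.61°
∠L = 0.00° − 30.61° = -30.61°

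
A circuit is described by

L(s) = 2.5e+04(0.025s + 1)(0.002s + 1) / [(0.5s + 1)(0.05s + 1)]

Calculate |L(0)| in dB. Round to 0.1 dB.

L(0) = 2.5e+04 · 1 / 1 = 25000
20 log₁₀(25000) ≈ 87.96 dB

88.0 dB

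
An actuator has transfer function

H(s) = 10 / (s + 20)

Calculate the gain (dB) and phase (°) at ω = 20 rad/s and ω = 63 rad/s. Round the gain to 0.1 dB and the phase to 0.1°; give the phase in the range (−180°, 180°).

ω = 20: -9.0 dB, -45.0°; ω = 63: -16.4 dB, -72.4°

At s = jω = j20:
pole (s+20): 20 + j20 → |·| = √(20²+20²) = √800 ≈ 28.284, ∠ = arctan(20/20) ≈ 45.00°
|H| = 10 / 28.284 ≈ 0.35356
Gain = 20 log₁₀(0.35356) ≈ -9.03 dB
∠H = 0.00° − 45.00° = -45.00°

At s = jω = j63:
pole (s+20): 20 + j63 → |·| = √(20²+63²) = √4369 ≈ 66.098, ∠ = arctan(63/20) ≈ 72.39°
|H| = 10 / 66.098 ≈ 0.15129
Gain = 20 log₁₀(0.15129) ≈ -16.40 dB
∠H = 0.00° − 72.39° = -72.39°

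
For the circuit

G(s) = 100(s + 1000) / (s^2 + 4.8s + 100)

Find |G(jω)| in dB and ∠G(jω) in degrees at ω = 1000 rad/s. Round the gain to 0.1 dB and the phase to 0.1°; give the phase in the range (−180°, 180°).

-17.0 dB, -134.7°

At s = jω = j1000:
zero (s+1000): 1000 + j1000 → |·| = √(1000²+1000²) = √2000000 ≈ 1414.2, ∠ = arctan(1000/1000) ≈ 45.00°
quadratic: (j1000)² + 4.8·j1000 + 100 = -999900 + j4800 → |·| ≈ 9.9991e+05, ∠ ≈ 179.72°
|G| = 100 · 1414.2 / 9.9991e+05 ≈ 0.14143
Gain = 20 log₁₀(0.14143) ≈ -16.99 dB
∠G = 45.00° − 179.72° = -134.72°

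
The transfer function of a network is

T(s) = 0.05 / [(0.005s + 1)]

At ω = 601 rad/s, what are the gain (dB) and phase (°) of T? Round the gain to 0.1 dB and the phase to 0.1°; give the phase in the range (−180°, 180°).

At ω = 601 rad/s:
pole (1 + j601·0.005) = 1 + j3.005 → |·| ≈ 3.167, ∠ ≈ 71.59°
|T| = 0.05 · 1 / (3.167) ≈ 0.015788
Gain = 20 log₁₀(0.015788) ≈ -36.03 dB
∠T = (0°) − (71.59°) = -71.59°

-36.0 dB, -71.6°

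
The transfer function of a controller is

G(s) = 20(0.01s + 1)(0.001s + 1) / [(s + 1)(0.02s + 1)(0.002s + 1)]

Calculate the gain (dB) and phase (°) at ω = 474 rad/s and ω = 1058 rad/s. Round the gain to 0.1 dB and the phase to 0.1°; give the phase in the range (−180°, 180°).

ω = 474: -35.3 dB, -113.9°; ω = 1058: -44.6 dB, -110.7°

At ω = 474 rad/s:
zero (1 + j474·0.01) = 1 + j4.74 → |·| ≈ 4.8443, ∠ ≈ 78.09°
zero (1 + j474·0.001) = 1 + j0.474 → |·| ≈ 1.1067, ∠ ≈ 25.36°
pole (1 + j474·1) = 1 + j474 → |·| ≈ 474, ∠ ≈ 89.88°
pole (1 + j474·0.02) = 1 + j9.48 → |·| ≈ 9.5326, ∠ ≈ 83.98°
pole (1 + j474·0.002) = 1 + j0.948 → |·| ≈ 1.3779, ∠ ≈ 43.47°
|G| = 20 · 4.8443 · 1.1067 / (474 · 9.5326 · 1.3779) ≈ 0.017222
Gain = 20 log₁₀(0.017222) ≈ -35.28 dB
∠G = (78.09° + 25.36°) − (89.88° + 83.98° + 43.47°) = -113.88°

At ω = 1058 rad/s:
zero (1 + j1058·0.01) = 1 + j10.58 → |·| ≈ 10.627, ∠ ≈ 84.60°
zero (1 + j1058·0.001) = 1 + j1.058 → |·| ≈ 1.4558, ∠ ≈ 46.61°
pole (1 + j1058·1) = 1 + j1058 → |·| ≈ 1058, ∠ ≈ 89.95°
pole (1 + j1058·0.02) = 1 + j21.16 → |·| ≈ 21.184, ∠ ≈ 87.29°
pole (1 + j1058·0.002) = 1 + j2.116 → |·| ≈ 2.3404, ∠ ≈ 64.71°
|G| = 20 · 10.627 · 1.4558 / (1058 · 21.184 · 2.3404) ≈ 0.0058987
Gain = 20 log₁₀(0.0058987) ≈ -44.58 dB
∠G = (84.60° + 46.61°) − (89.95° + 87.29° + 64.71°) = -110.74°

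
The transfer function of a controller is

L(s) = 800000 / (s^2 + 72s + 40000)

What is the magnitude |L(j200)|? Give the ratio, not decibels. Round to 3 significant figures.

At s = jω = j200:
quadratic: (j200)² + 72·j200 + 40000 = 0 + j14400 → |·| ≈ 14400, ∠ ≈ 90.00°
|L| = 800000 / 14400 ≈ 55.556

55.6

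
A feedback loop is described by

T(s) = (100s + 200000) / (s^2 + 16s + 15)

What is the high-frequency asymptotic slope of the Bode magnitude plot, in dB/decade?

-20 dB/decade

Each pole contributes −20 dB/decade at high frequency; each zero contributes +20 dB/decade.
Net: 1 zero(s) − 2 pole(s) → -20 dB/decade.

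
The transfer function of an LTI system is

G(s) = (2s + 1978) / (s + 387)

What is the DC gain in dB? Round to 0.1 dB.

G(0) = 1978 / 387 ≈ 5.1111
20 log₁₀(5.1111) ≈ 14.17 dB

14.2 dB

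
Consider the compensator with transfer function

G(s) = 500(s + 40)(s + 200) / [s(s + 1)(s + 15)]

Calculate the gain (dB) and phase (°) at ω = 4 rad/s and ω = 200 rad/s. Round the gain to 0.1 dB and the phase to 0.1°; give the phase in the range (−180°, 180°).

At s = jω = j4:
zero (s+40): 40 + j4 → |·| = √(40²+4²) = √1616 ≈ 40.2, ∠ = arctan(4/40) ≈ 5.71°
zero (s+200): 200 + j4 → |·| = √(200²+4²) = √40016 ≈ 200.04, ∠ = arctan(4/200) ≈ 1.15°
pole (s+1): 1 + j4 → |·| = √(1²+4²) = √17 ≈ 4.1231, ∠ = arctan(4/1) ≈ 75.96°
pole (s+15): 15 + j4 → |·| = √(15²+4²) = √241 ≈ 15.524, ∠ = arctan(4/15) ≈ 14.93°
pole at origin: |s| = 4, ∠ = 90.00° (in denominator)
|G| = 500 · 8041.6 / 256.03 ≈ 15704
Gain = 20 log₁₀(15704) ≈ 83.92 dB
∠G = 6.86° − 180.89° = -174.03°

At s = jω = j200:
zero (s+40): 40 + j200 → |·| = √(40²+200²) = √41600 ≈ 203.96, ∠ = arctan(200/40) ≈ 78.69°
zero (s+200): 200 + j200 → |·| = √(200²+200²) = √80000 ≈ 282.84, ∠ = arctan(200/200) ≈ 45.00°
pole (s+1): 1 + j200 → |·| = √(1²+200²) = √40001 ≈ 200, ∠ = arctan(200/1) ≈ 89.71°
pole (s+15): 15 + j200 → |·| = √(15²+200²) = √40225 ≈ 200.56, ∠ = arctan(200/15) ≈ 85.71°
pole at origin: |s| = 200, ∠ = 90.00° (in denominator)
|G| = 500 · 57688 / 8.0224e+06 ≈ 3.5954
Gain = 20 log₁₀(3.5954) ≈ 11.11 dB
∠G = 123.69° − 265.42° = -141.73°

ω = 4: 83.9 dB, -174.0°; ω = 200: 11.1 dB, -141.7°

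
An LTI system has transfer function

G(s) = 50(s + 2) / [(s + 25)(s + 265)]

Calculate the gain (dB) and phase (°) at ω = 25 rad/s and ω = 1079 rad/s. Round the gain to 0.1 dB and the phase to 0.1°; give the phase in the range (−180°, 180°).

ω = 25: -17.5 dB, 35.0°; ω = 1079: -26.9 dB, -75.0°

At s = jω = j25:
zero (s+2): 2 + j25 → |·| = √(2²+25²) = √629 ≈ 25.08, ∠ = arctan(25/2) ≈ 85.43°
pole (s+25): 25 + j25 → |·| = √(25²+25²) = √1250 ≈ 35.355, ∠ = arctan(25/25) ≈ 45.00°
pole (s+265): 265 + j25 → |·| = √(265²+25²) = √70850 ≈ 266.18, ∠ = arctan(25/265) ≈ 5.39°
|G| = 50 · 25.08 / 9410.8 ≈ 0.13325
Gain = 20 log₁₀(0.13325) ≈ -17.51 dB
∠G = 85.43° − 50.39° = 35.04°

At s = jω = j1079:
zero (s+2): 2 + j1079 → |·| = √(2²+1079²) = √1164245 ≈ 1079, ∠ = arctan(1079/2) ≈ 89.89°
pole (s+25): 25 + j1079 → |·| = √(25²+1079²) = √1164866 ≈ 1079.3, ∠ = arctan(1079/25) ≈ 88.67°
pole (s+265): 265 + j1079 → |·| = √(265²+1079²) = √1234466 ≈ 1111.1, ∠ = arctan(1079/265) ≈ 76.20°
|G| = 50 · 1079 / 1.1992e+06 ≈ 0.044988
Gain = 20 log₁₀(0.044988) ≈ -26.94 dB
∠G = 89.89° − 164.87° = -74.98°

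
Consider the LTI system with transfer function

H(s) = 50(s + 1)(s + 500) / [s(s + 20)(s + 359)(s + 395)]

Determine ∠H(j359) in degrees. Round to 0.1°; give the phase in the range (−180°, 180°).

At s = jω = j359:
zero (s+1): 1 + j359 → |·| = √(1²+359²) = √128882 ≈ 359, ∠ = arctan(359/1) ≈ 89.84°
zero (s+500): 500 + j359 → |·| = √(500²+359²) = √378881 ≈ 615.53, ∠ = arctan(359/500) ≈ 35.68°
pole (s+20): 20 + j359 → |·| = √(20²+359²) = √129281 ≈ 359.56, ∠ = arctan(359/20) ≈ 86.81°
pole (s+359): 359 + j359 → |·| = √(359²+359²) = √257762 ≈ 507.7, ∠ = arctan(359/359) ≈ 45.00°
pole (s+395): 395 + j359 → |·| = √(395²+359²) = √284906 ≈ 533.77, ∠ = arctan(359/395) ≈ 42.27°
pole at origin: |s| = 359, ∠ = 90.00° (in denominator)
∠H = 125.52° − 264.08° = -138.56°

-138.6°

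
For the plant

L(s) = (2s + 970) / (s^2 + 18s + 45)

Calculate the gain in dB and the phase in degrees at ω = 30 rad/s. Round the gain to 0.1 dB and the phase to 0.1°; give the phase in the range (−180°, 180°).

-0.3 dB, -144.2°

Substitute s = j30:
Numerator: 2(j30) + 970 = 970 + j60
Denominator: (j30)^2 + 18(j30) + 45 = -855 + j540
|N| = √(970² + 60²) ≈ 971.85, ∠N ≈ 3.54°
|D| = √(855² + 540²) ≈ 1011.2, ∠D ≈ 147.72°
|L| = 971.85 / 1011.2 ≈ 0.96109
Gain = 20 log₁₀(0.96109) ≈ -0.34 dB
∠L = 3.54° − 147.72° = -144.18°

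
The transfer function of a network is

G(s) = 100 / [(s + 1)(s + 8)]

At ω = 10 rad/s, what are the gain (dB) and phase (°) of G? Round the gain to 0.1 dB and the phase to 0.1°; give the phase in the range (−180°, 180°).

At s = jω = j10:
pole (s+1): 1 + j10 → |·| = √(1²+10²) = √101 ≈ 10.05, ∠ = arctan(10/1) ≈ 84.29°
pole (s+8): 8 + j10 → |·| = √(8²+10²) = √164 ≈ 12.806, ∠ = arctan(10/8) ≈ 51.34°
|G| = 100 / 128.7 ≈ 0.777
Gain = 20 log₁₀(0.777) ≈ -2.19 dB
∠G = 0.00° − 135.63° = -135.63°

-2.2 dB, -135.6°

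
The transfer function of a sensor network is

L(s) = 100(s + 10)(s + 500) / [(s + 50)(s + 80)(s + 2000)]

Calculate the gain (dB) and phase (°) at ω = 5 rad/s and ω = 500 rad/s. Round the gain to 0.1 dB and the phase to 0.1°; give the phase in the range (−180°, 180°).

At s = jω = j5:
zero (s+10): 10 + j5 → |·| = √(10²+5²) = √125 ≈ 11.18, ∠ = arctan(5/10) ≈ 26.57°
zero (s+500): 500 + j5 → |·| = √(500²+5²) = √250025 ≈ 500.02, ∠ = arctan(5/500) ≈ 0.57°
pole (s+50): 50 + j5 → |·| = √(50²+5²) = √2525 ≈ 50.249, ∠ = arctan(5/50) ≈ 5.71°
pole (s+80): 80 + j5 → |·| = √(80²+5²) = √6425 ≈ 80.156, ∠ = arctan(5/80) ≈ 3.58°
pole (s+2000): 2000 + j5 → |·| = √(2000²+5²) = √4000025 ≈ 2000, ∠ = arctan(5/2000) ≈ 0.14°
|L| = 100 · 5590.2 / 8.0555e+06 ≈ 0.069396
Gain = 20 log₁₀(0.069396) ≈ -23.17 dB
∠L = 27.14° − 9.43° = 17.71°

At s = jω = j500:
zero (s+10): 10 + j500 → |·| = √(10²+500²) = √250100 ≈ 500.1, ∠ = arctan(500/10) ≈ 88.85°
zero (s+500): 500 + j500 → |·| = √(500²+500²) = √500000 ≈ 707.11, ∠ = arctan(500/500) ≈ 45.00°
pole (s+50): 50 + j500 → |·| = √(50²+500²) = √252500 ≈ 502.49, ∠ = arctan(500/50) ≈ 84.29°
pole (s+80): 80 + j500 → |·| = √(80²+500²) = √256400 ≈ 506.36, ∠ = arctan(500/80) ≈ 80.91°
pole (s+2000): 2000 + j500 → |·| = √(2000²+500²) = √4250000 ≈ 2061.6, ∠ = arctan(500/2000) ≈ 14.04°
|L| = 100 · 3.5363e+05 / 5.2456e+08 ≈ 0.067415
Gain = 20 log₁₀(0.067415) ≈ -23.42 dB
∠L = 133.85° − 179.24° = -45.39°

ω = 5: -23.2 dB, 17.7°; ω = 500: -23.4 dB, -45.4°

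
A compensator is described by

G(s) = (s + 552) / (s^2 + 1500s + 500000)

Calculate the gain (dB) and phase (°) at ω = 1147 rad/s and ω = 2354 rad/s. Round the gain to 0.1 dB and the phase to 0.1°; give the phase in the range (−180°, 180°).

Substitute s = j1147:
Numerator: (j1147) + 552 = 552 + j1147
Denominator: (j1147)^2 + 1500(j1147) + 500000 = -815609 + j1720500
|N| = √(552² + 1147²) ≈ 1272.9, ∠N ≈ 64.30°
|D| = √(815609² + 1720500²) ≈ 1.904e+06, ∠D ≈ 115.36°
|G| = 1272.9 / 1.904e+06 ≈ 0.00066854
Gain = 20 log₁₀(0.00066854) ≈ -63.50 dB
∠G = 64.30° − 115.36° = -51.06°

Substitute s = j2354:
Numerator: (j2354) + 552 = 552 + j2354
Denominator: (j2354)^2 + 1500(j2354) + 500000 = -5041316 + j3531000
|N| = √(552² + 2354²) ≈ 2417.9, ∠N ≈ 76.80°
|D| = √(5041316² + 3531000²) ≈ 6.1549e+06, ∠D ≈ 144.99°
|G| = 2417.9 / 6.1549e+06 ≈ 0.00039284
Gain = 20 log₁₀(0.00039284) ≈ -68.12 dB
∠G = 76.80° − 144.99° = -68.19°

ω = 1147: -63.5 dB, -51.1°; ω = 2354: -68.1 dB, -68.2°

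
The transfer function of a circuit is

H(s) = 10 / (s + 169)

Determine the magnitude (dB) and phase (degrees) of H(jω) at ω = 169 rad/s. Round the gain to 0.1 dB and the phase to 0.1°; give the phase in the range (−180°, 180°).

-27.6 dB, -45.0°

Substitute s = j169:
Numerator: 10 = 10 + j0
Denominator: (j169) + 169 = 169 + j169
|N| = √(10² + 0²) ≈ 10, ∠N ≈ 0.00°
|D| = √(169² + 169²) ≈ 239, ∠D ≈ 45.00°
|H| = 10 / 239 ≈ 0.041841
Gain = 20 log₁₀(0.041841) ≈ -27.57 dB
∠H = 0.00° − 45.00° = -45.00°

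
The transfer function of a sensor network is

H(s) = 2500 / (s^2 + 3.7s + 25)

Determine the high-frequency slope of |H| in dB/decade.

Each pole contributes −20 dB/decade at high frequency; each zero contributes +20 dB/decade.
Net: 0 zero(s) − 2 pole(s) → -40 dB/decade.

-40 dB/decade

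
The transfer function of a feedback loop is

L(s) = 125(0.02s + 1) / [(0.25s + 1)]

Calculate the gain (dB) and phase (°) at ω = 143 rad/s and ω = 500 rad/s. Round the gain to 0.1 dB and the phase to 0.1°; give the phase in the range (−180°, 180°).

At ω = 143 rad/s:
zero (1 + j143·0.02) = 1 + j2.86 → |·| ≈ 3.0298, ∠ ≈ 70.73°
pole (1 + j143·0.25) = 1 + j35.75 → |·| ≈ 35.764, ∠ ≈ 88.40°
|L| = 125 · 3.0298 / (35.764) ≈ 10.59
Gain = 20 log₁₀(10.59) ≈ 20.50 dB
∠L = (70.73°) − (88.40°) = -17.67°

At ω = 500 rad/s:
zero (1 + j500·0.02) = 1 + j10 → |·| ≈ 10.05, ∠ ≈ 84.29°
pole (1 + j500·0.25) = 1 + j125 → |·| ≈ 125, ∠ ≈ 89.54°
|L| = 125 · 10.05 / (125) ≈ 10.05
Gain = 20 log₁₀(10.05) ≈ 20.04 dB
∠L = (84.29°) − (89.54°) = -5.25°

ω = 143: 20.5 dB, -17.7°; ω = 500: 20.0 dB, -5.3°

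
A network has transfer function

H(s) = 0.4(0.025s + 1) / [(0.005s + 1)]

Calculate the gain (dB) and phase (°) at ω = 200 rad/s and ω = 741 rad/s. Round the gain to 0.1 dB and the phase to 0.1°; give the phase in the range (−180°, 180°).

ω = 200: 3.2 dB, 33.7°; ω = 741: 5.7 dB, 12.0°

At ω = 200 rad/s:
zero (1 + j200·0.025) = 1 + j5 → |·| ≈ 5.099, ∠ ≈ 78.69°
pole (1 + j200·0.005) = 1 + j1 → |·| ≈ 1.4142, ∠ ≈ 45.00°
|H| = 0.4 · 5.099 / (1.4142) ≈ 1.4422
Gain = 20 log₁₀(1.4422) ≈ 3.18 dB
∠H = (78.69°) − (45.00°) = 33.69°

At ω = 741 rad/s:
zero (1 + j741·0.025) = 1 + j18.525 → |·| ≈ 18.552, ∠ ≈ 86.91°
pole (1 + j741·0.005) = 1 + j3.705 → |·| ≈ 3.8376, ∠ ≈ 74.90°
|H| = 0.4 · 18.552 / (3.8376) ≈ 1.9337
Gain = 20 log₁₀(1.9337) ≈ 5.73 dB
∠H = (86.91°) − (74.90°) = 12.01°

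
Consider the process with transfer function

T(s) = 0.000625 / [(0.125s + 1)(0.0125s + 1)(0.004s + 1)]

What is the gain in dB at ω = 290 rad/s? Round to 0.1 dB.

-110.5 dB

At ω = 290 rad/s:
pole (1 + j290·0.125) = 1 + j36.25 → |·| ≈ 36.264, ∠ ≈ 88.42°
pole (1 + j290·0.0125) = 1 + j3.625 → |·| ≈ 3.7604, ∠ ≈ 74.58°
pole (1 + j290·0.004) = 1 + j1.16 → |·| ≈ 1.5315, ∠ ≈ 49.24°
|T| = 0.000625 · 1 / (36.264 · 3.7604 · 1.5315) ≈ 2.9926e-06
Gain = 20 log₁₀(2.9926e-06) ≈ -110.48 dB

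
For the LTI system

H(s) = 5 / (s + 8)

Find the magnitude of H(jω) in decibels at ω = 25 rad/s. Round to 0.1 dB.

-14.4 dB

Substitute s = j25:
Numerator: 5 = 5 + j0
Denominator: (j25) + 8 = 8 + j25
|N| = √(5² + 0²) ≈ 5, ∠N ≈ 0.00°
|D| = √(8² + 25²) ≈ 26.249, ∠D ≈ 72.26°
|H| = 5 / 26.249 ≈ 0.19048
Gain = 20 log₁₀(0.19048) ≈ -14.40 dB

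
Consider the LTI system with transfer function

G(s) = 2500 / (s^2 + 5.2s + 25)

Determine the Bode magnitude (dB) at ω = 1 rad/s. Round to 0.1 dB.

At s = jω = j1:
quadratic: (j1)² + 5.2·j1 + 25 = 24 + j5.2 → |·| ≈ 24.557, ∠ ≈ 12.23°
|G| = 2500 / 24.557 ≈ 101.8
Gain = 20 log₁₀(101.8) ≈ 40.15 dB

40.2 dB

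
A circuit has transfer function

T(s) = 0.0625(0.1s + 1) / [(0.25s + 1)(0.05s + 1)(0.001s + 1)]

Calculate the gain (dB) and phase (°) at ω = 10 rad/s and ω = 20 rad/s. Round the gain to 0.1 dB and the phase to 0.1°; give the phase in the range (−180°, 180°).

ω = 10: -30.6 dB, -50.3°; ω = 20: -34.3 dB, -61.4°

At ω = 10 rad/s:
zero (1 + j10·0.1) = 1 + j1 → |·| ≈ 1.4142, ∠ ≈ 45.00°
pole (1 + j10·0.25) = 1 + j2.5 → |·| ≈ 2.6926, ∠ ≈ 68.20°
pole (1 + j10·0.05) = 1 + j0.5 → |·| ≈ 1.118, ∠ ≈ 26.57°
pole (1 + j10·0.001) = 1 + j0.01 → |·| ≈ 1, ∠ ≈ 0.57°
|T| = 0.0625 · 1.4142 / (2.6926 · 1.118 · 1) ≈ 0.029361
Gain = 20 log₁₀(0.029361) ≈ -30.64 dB
∠T = (45.00°) − (68.20° + 26.57° + 0.57°) = -50.34°

At ω = 20 rad/s:
zero (1 + j20·0.1) = 1 + j2 → |·| ≈ 2.2361, ∠ ≈ 63.43°
pole (1 + j20·0.25) = 1 + j5 → |·| ≈ 5.099, ∠ ≈ 78.69°
pole (1 + j20·0.05) = 1 + j1 → |·| ≈ 1.4142, ∠ ≈ 45.00°
pole (1 + j20·0.001) = 1 + j0.02 → |·| ≈ 1.0002, ∠ ≈ 1.15°
|T| = 0.0625 · 2.2361 / (5.099 · 1.4142 · 1.0002) ≈ 0.019377
Gain = 20 log₁₀(0.019377) ≈ -34.25 dB
∠T = (63.43°) − (78.69° + 45.00° + 1.15°) = -61.41°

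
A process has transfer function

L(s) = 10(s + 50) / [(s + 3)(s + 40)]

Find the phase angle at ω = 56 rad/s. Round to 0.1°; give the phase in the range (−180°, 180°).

-93.2°

At s = jω = j56:
zero (s+50): 50 + j56 → |·| = √(50²+56²) = √5636 ≈ 75.073, ∠ = arctan(56/50) ≈ 48.24°
pole (s+3): 3 + j56 → |·| = √(3²+56²) = √3145 ≈ 56.08, ∠ = arctan(56/3) ≈ 86.93°
pole (s+40): 40 + j56 → |·| = √(40²+56²) = √4736 ≈ 68.819, ∠ = arctan(56/40) ≈ 54.46°
∠L = 48.24° − 141.39° = -93.15°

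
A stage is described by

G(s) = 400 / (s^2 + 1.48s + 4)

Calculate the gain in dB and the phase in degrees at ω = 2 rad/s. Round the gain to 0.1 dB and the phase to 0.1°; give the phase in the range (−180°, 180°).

At s = jω = j2:
quadratic: (j2)² + 1.48·j2 + 4 = 0 + j2.96 → |·| ≈ 2.96, ∠ ≈ 90.00°
|G| = 400 / 2.96 ≈ 135.14
Gain = 20 log₁₀(135.14) ≈ 42.62 dB
∠G = 0.00° − 90.00° = -90.00°

42.6 dB, -90.0°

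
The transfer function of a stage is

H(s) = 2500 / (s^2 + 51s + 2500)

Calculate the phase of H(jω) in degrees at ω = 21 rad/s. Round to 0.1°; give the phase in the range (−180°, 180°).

At s = jω = j21:
quadratic: (j21)² + 51·j21 + 2500 = 2059 + j1071 → |·| ≈ 2320.9, ∠ ≈ 27.48°
∠H = 0.00° − 27.48° = -27.48°

-27.5°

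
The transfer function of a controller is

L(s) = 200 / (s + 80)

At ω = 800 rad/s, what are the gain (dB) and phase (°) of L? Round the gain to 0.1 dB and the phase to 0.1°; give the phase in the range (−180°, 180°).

-12.1 dB, -84.3°

Substitute s = j800:
Numerator: 200 = 200 + j0
Denominator: (j800) + 80 = 80 + j800
|N| = √(200² + 0²) ≈ 200, ∠N ≈ 0.00°
|D| = √(80² + 800²) ≈ 803.99, ∠D ≈ 84.29°
|L| = 200 / 803.99 ≈ 0.24876
Gain = 20 log₁₀(0.24876) ≈ -12.08 dB
∠L = 0.00° − 84.29° = -84.29°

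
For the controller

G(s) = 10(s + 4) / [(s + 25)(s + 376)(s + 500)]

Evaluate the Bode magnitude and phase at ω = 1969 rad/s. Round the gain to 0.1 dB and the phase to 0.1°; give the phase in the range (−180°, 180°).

At s = jω = j1969:
zero (s+4): 4 + j1969 → |·| = √(4²+1969²) = √3876977 ≈ 1969, ∠ = arctan(1969/4) ≈ 89.88°
pole (s+25): 25 + j1969 → |·| = √(25²+1969²) = √3877586 ≈ 1969.2, ∠ = arctan(1969/25) ≈ 89.27°
pole (s+376): 376 + j1969 → |·| = √(376²+1969²) = √4018337 ≈ 2004.6, ∠ = arctan(1969/376) ≈ 79.19°
pole (s+500): 500 + j1969 → |·| = √(500²+1969²) = √4126961 ≈ 2031.5, ∠ = arctan(1969/500) ≈ 75.75°
|G| = 10 · 1969 / 8.0193e+09 ≈ 2.4553e-06
Gain = 20 log₁₀(2.4553e-06) ≈ -112.20 dB
∠G = 89.88° − 244.21° = -154.33°

-112.2 dB, -154.3°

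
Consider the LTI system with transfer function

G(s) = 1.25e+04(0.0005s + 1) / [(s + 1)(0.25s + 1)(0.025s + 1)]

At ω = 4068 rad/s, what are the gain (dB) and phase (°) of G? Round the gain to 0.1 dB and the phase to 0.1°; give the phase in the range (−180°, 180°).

At ω = 4068 rad/s:
zero (1 + j4068·0.0005) = 1 + j2.034 → |·| ≈ 2.2665, ∠ ≈ 63.82°
pole (1 + j4068·1) = 1 + j4068 → |·| ≈ 4068, ∠ ≈ 89.99°
pole (1 + j4068·0.25) = 1 + j1017 → |·| ≈ 1017, ∠ ≈ 89.94°
pole (1 + j4068·0.025) = 1 + j101.7 → |·| ≈ 101.7, ∠ ≈ 89.44°
|G| = 1.25e+04 · 2.2665 / (4068 · 1017 · 101.7) ≈ 6.7335e-05
Gain = 20 log₁₀(6.7335e-05) ≈ -83.44 dB
∠G = (63.82°) − (89.99° + 89.94° + 89.44°) = -205.55° ≡ 154.45° (principal value)

-83.4 dB, 154.5°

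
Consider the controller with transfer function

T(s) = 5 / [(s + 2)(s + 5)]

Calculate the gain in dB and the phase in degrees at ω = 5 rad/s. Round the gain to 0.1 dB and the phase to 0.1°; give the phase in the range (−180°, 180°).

-17.6 dB, -113.2°

At s = jω = j5:
pole (s+2): 2 + j5 → |·| = √(2²+5²) = √29 ≈ 5.3852, ∠ = arctan(5/2) ≈ 68.20°
pole (s+5): 5 + j5 → |·| = √(5²+5²) = √50 ≈ 7.0711, ∠ = arctan(5/5) ≈ 45.00°
|T| = 5 / 38.079 ≈ 0.13131
Gain = 20 log₁₀(0.13131) ≈ -17.63 dB
∠T = 0.00° − 113.20° = -113.20°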